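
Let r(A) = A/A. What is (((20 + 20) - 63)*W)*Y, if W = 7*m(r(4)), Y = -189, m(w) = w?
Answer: 30429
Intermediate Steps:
r(A) = 1
W = 7 (W = 7*1 = 7)
(((20 + 20) - 63)*W)*Y = (((20 + 20) - 63)*7)*(-189) = ((40 - 63)*7)*(-189) = -23*7*(-189) = -161*(-189) = 30429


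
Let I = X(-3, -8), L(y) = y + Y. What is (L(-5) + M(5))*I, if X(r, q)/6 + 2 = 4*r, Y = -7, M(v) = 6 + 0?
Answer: 504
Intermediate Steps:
M(v) = 6
L(y) = -7 + y (L(y) = y - 7 = -7 + y)
X(r, q) = -12 + 24*r (X(r, q) = -12 + 6*(4*r) = -12 + 24*r)
I = -84 (I = -12 + 24*(-3) = -12 - 72 = -84)
(L(-5) + M(5))*I = ((-7 - 5) + 6)*(-84) = (-12 + 6)*(-84) = -6*(-84) = 504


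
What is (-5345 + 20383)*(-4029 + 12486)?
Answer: 127176366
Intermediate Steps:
(-5345 + 20383)*(-4029 + 12486) = 15038*8457 = 127176366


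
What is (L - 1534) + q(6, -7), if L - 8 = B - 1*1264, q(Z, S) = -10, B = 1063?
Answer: -1737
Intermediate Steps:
L = -193 (L = 8 + (1063 - 1*1264) = 8 + (1063 - 1264) = 8 - 201 = -193)
(L - 1534) + q(6, -7) = (-193 - 1534) - 10 = -1727 - 10 = -1737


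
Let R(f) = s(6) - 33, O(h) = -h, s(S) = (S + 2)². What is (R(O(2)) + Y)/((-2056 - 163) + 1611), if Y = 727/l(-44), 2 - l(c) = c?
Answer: -2153/27968 ≈ -0.076981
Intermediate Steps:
l(c) = 2 - c
s(S) = (2 + S)²
R(f) = 31 (R(f) = (2 + 6)² - 33 = 8² - 33 = 64 - 33 = 31)
Y = 727/46 (Y = 727/(2 - 1*(-44)) = 727/(2 + 44) = 727/46 ≈ 15.804)
(R(O(2)) + Y)/((-2056 - 163) + 1611) = (31 + 727/46)/((-2056 - 163) + 1611) = 2153/(46*(-2219 + 1611)) = (2153/46)/(-608) = (2153/46)*(-1/608) = -2153/27968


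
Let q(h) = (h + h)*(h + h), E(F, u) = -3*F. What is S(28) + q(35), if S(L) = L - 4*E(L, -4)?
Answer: 5264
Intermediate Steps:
S(L) = 13*L (S(L) = L - (-12)*L = L + 12*L = 13*L)
q(h) = 4*h² (q(h) = (2*h)*(2*h) = 4*h²)
S(28) + q(35) = 13*28 + 4*35² = 364 + 4*1225 = 364 + 4900 = 5264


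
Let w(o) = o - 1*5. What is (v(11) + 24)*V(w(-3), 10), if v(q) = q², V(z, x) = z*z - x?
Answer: 7830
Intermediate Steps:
w(o) = -5 + o (w(o) = o - 5 = -5 + o)
V(z, x) = z² - x
(v(11) + 24)*V(w(-3), 10) = (11² + 24)*((-5 - 3)² - 1*10) = (121 + 24)*((-8)² - 10) = 145*(64 - 10) = 145*54 = 7830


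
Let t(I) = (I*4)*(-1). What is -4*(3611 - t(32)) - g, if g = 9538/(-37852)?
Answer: -283052487/18926 ≈ -14956.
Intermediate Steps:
t(I) = -4*I (t(I) = (4*I)*(-1) = -4*I)
g = -4769/18926 (g = 9538*(-1/37852) = -4769/18926 ≈ -0.25198)
-4*(3611 - t(32)) - g = -4*(3611 - (-4)*32) - 1*(-4769/18926) = -4*(3611 - 1*(-128)) + 4769/18926 = -4*(3611 + 128) + 4769/18926 = -4*3739 + 4769/18926 = -14956 + 4769/18926 = -283052487/18926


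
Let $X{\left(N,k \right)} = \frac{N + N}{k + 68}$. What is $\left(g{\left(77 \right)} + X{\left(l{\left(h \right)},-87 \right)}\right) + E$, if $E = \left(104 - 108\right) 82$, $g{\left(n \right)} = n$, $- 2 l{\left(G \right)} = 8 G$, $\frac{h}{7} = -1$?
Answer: $- \frac{4825}{19} \approx -253.95$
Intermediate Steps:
$h = -7$ ($h = 7 \left(-1\right) = -7$)
$l{\left(G \right)} = - 4 G$ ($l{\left(G \right)} = - \frac{8 G}{2} = - 4 G$)
$E = -328$ ($E = \left(-4\right) 82 = -328$)
$X{\left(N,k \right)} = \frac{2 N}{68 + k}$
$\left(g{\left(77 \right)} + X{\left(l{\left(h \right)},-87 \right)}\right) + E = \left(77 + \frac{2 \left(\left(-4\right) \left(-7\right)\right)}{68 - 87}\right) - 328 = \left(77 + 2 \cdot 28 \frac{1}{-19}\right) - 328 = \left(77 + 2 \cdot 28 \left(- \frac{1}{19}\right)\right) - 328 = \left(77 - \frac{56}{19}\right) - 328 = \frac{1407}{19} - 328 = - \frac{4825}{19}$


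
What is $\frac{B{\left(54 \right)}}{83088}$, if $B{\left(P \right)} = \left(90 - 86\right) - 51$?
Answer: $- \frac{47}{83088} \approx -0.00056566$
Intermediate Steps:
$B{\left(P \right)} = -47$ ($B{\left(P \right)} = 4 - 51 = -47$)
$\frac{B{\left(54 \right)}}{83088} = - \frac{47}{83088}$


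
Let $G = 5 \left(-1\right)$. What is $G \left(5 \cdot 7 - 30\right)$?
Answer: $-25$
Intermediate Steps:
$G = -5$
$G \left(5 \cdot 7 - 30\right) = - 5 \left(5 \cdot 7 - 30\right) = - 5 \left(35 - 30\right) = \left(-5\right) 5 = -25$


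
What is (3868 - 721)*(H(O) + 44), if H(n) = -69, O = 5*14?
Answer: -78675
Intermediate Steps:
O = 70
(3868 - 721)*(H(O) + 44) = (3868 - 721)*(-69 + 44) = 3147*(-25) = -78675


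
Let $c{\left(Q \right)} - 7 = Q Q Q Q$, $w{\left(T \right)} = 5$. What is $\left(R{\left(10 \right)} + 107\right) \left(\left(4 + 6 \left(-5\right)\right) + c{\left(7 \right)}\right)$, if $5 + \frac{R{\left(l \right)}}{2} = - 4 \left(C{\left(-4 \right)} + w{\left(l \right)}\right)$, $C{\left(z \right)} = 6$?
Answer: $21438$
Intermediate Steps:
$c{\left(Q \right)} = 7 + Q^{4}$ ($c{\left(Q \right)} = 7 + Q Q Q Q = 7 + Q Q^{2} Q = 7 + Q^{3} Q = 7 + Q^{4}$)
$R{\left(l \right)} = -98$ ($R{\left(l \right)} = -10 + 2 \left(- 4 \left(6 + 5\right)\right) = -10 + 2 \left(\left(-4\right) 11\right) = -10 + 2 \left(-44\right) = -10 - 88 = -98$)
$\left(R{\left(10 \right)} + 107\right) \left(\left(4 + 6 \left(-5\right)\right) + c{\left(7 \right)}\right) = \left(-98 + 107\right) \left(\left(4 + 6 \left(-5\right)\right) + \left(7 + 7^{4}\right)\right) = 9 \left(\left(4 - 30\right) + \left(7 + 2401\right)\right) = 9 \left(-26 + 2408\right) = 9 \cdot 2382 = 21438$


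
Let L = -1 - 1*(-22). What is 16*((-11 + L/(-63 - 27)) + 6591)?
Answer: 1579144/15 ≈ 1.0528e+5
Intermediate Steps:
L = 21 (L = -1 + 22 = 21)
16*((-11 + L/(-63 - 27)) + 6591) = 16*((-11 + 21/(-63 - 27)) + 6591) = 16*((-11 + 21/(-90)) + 6591) = 16*((-11 - 1/90*21) + 6591) = 16*((-11 - 7/30) + 6591) = 16*(-337/30 + 6591) = 16*(197393/30) = 1579144/15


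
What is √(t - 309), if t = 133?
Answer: 4*I*√11 ≈ 13.266*I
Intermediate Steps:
√(t - 309) = √(133 - 309) = √(-176) = 4*I*√11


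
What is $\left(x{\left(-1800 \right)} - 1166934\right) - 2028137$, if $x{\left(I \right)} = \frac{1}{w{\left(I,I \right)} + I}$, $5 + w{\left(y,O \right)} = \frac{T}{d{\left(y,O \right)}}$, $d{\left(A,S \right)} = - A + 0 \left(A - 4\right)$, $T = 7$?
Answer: $- \frac{10380763315303}{3248993} \approx -3.1951 \cdot 10^{6}$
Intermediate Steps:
$d{\left(A,S \right)} = - A$ ($d{\left(A,S \right)} = - A + 0 \left(-4 + A\right) = - A + 0 = - A$)
$w{\left(y,O \right)} = -5 - \frac{7}{y}$ ($w{\left(y,O \right)} = -5 + \frac{7}{\left(-1\right) y} = -5 + 7 \left(- \frac{1}{y}\right) = -5 - \frac{7}{y}$)
$x{\left(I \right)} = \frac{1}{-5 + I - \frac{7}{I}}$ ($x{\left(I \right)} = \frac{1}{\left(-5 - \frac{7}{I}\right) + I} = \frac{1}{-5 + I - \frac{7}{I}}$)
$\left(x{\left(-1800 \right)} - 1166934\right) - 2028137 = \left(- \frac{1800}{-7 - 1800 \left(-5 - 1800\right)} - 1166934\right) - 2028137 = \left(- \frac{1800}{-7 - -3249000} - 1166934\right) - 2028137 = \left(- \frac{1800}{-7 + 3249000} - 1166934\right) - 2028137 = \left(- \frac{1800}{3248993} - 1166934\right) - 2028137 = - \frac{3791360399262}{3248993} - 2028137 = - \frac{10380763315303}{3248993}$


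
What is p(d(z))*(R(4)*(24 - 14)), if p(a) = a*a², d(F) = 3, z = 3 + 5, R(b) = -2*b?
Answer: -2160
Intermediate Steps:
z = 8
p(a) = a³
p(d(z))*(R(4)*(24 - 14)) = 3³*((-2*4)*(24 - 14)) = 27*(-8*10) = 27*(-80) = -2160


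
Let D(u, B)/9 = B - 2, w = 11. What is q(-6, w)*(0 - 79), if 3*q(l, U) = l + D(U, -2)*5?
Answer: 4898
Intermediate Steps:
D(u, B) = -18 + 9*B (D(u, B) = 9*(B - 2) = 9*(-2 + B) = -18 + 9*B)
q(l, U) = -60 + l/3 (q(l, U) = (l + (-18 + 9*(-2))*5)/3 = (l + (-18 - 18)*5)/3 = (l - 36*5)/3 = (l - 180)/3 = (-180 + l)/3 = -60 + l/3)
q(-6, w)*(0 - 79) = (-60 + (⅓)*(-6))*(0 - 79) = (-60 - 2)*(-79) = -62*(-79) = 4898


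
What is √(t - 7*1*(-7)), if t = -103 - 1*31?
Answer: I*√85 ≈ 9.2195*I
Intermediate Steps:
t = -134 (t = -103 - 31 = -134)
√(t - 7*1*(-7)) = √(-134 - 7*1*(-7)) = √(-134 - 7*(-7)) = √(-134 + 49) = √(-85) = I*√85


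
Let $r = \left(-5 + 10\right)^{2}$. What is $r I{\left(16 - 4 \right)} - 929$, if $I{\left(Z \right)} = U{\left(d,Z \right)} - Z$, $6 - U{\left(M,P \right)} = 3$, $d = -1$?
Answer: $-1154$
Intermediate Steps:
$r = 25$ ($r = 5^{2} = 25$)
$U{\left(M,P \right)} = 3$ ($U{\left(M,P \right)} = 6 - 3 = 3$)
$I{\left(Z \right)} = 3 - Z$
$r I{\left(16 - 4 \right)} - 929 = 25 \left(3 - \left(16 - 4\right)\right) - 929 = 25 \left(3 - 12\right) - 929 = 25 \left(-9\right) - 929 = -225 - 929 = -1154$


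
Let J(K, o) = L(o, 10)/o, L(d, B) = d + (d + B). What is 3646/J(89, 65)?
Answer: 23699/14 ≈ 1692.8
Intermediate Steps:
L(d, B) = B + 2*d (L(d, B) = d + (B + d) = B + 2*d)
J(K, o) = (10 + 2*o)/o
3646/J(89, 65) = 3646/(2 + 10/65) = 3646/(2 + 10*(1/65)) = 3646/(2 + 2/13) = 3646/(28/13) = 3646*(13/28) = 23699/14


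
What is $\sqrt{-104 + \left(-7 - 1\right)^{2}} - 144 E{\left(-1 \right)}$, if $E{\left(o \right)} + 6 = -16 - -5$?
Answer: $2448 + 2 i \sqrt{10} \approx 2448.0 + 6.3246 i$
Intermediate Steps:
$E{\left(o \right)} = -17$ ($E{\left(o \right)} = -6 - 11 = -17$)
$\sqrt{-104 + \left(-7 - 1\right)^{2}} - 144 E{\left(-1 \right)} = \sqrt{-104 + \left(-7 - 1\right)^{2}} - -2448 = \sqrt{-104 + \left(-8\right)^{2}} + 2448 = \sqrt{-104 + 64} + 2448 = \sqrt{-40} + 2448 = 2 i \sqrt{10} + 2448 = 2448 + 2 i \sqrt{10}$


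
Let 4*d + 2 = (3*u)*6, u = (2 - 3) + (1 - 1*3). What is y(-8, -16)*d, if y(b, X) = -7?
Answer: 98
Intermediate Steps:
u = -3 (u = -1 + (1 - 3) = -1 - 2 = -3)
d = -14 (d = -½ + ((3*(-3))*6)/4 = -½ + (-9*6)/4 = -½ + (¼)*(-54) = -½ - 27/2 = -14)
y(-8, -16)*d = -7*(-14) = 98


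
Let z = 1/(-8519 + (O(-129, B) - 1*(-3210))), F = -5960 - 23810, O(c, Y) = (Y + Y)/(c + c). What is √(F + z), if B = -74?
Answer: I*√13960142505272653/684787 ≈ 172.54*I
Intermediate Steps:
O(c, Y) = Y/c (O(c, Y) = (2*Y)/((2*c)) = (2*Y)*(1/(2*c)) = Y/c)
F = -29770
z = -129/684787 (z = 1/(-8519 + (-74/(-129) - 1*(-3210))) = 1/(-8519 + (-74*(-1/129) + 3210)) = 1/(-8519 + (74/129 + 3210)) = 1/(-8519 + 414164/129) = 1/(-684787/129) = -129/684787 ≈ -0.00018838)
√(F + z) = √(-29770 - 129/684787) = √(-20386109119/684787) = I*√13960142505272653/684787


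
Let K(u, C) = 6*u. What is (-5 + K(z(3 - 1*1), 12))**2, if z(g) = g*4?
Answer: 1849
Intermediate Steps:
z(g) = 4*g
(-5 + K(z(3 - 1*1), 12))**2 = (-5 + 6*(4*(3 - 1*1)))**2 = (-5 + 6*(4*(3 - 1)))**2 = (-5 + 6*(4*2))**2 = (-5 + 6*8)**2 = (-5 + 48)**2 = 43**2 = 1849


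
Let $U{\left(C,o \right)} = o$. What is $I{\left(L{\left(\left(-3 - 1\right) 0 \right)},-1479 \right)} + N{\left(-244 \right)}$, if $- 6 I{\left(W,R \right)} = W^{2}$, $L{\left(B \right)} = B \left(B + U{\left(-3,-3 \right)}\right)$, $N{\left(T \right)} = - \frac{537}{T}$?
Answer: $\frac{537}{244} \approx 2.2008$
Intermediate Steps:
$L{\left(B \right)} = B \left(-3 + B\right)$ ($L{\left(B \right)} = B \left(B - 3\right) = B \left(-3 + B\right)$)
$I{\left(W,R \right)} = - \frac{W^{2}}{6}$
$I{\left(L{\left(\left(-3 - 1\right) 0 \right)},-1479 \right)} + N{\left(-244 \right)} = - \frac{\left(\left(-3 - 1\right) 0 \left(-3 + \left(-3 - 1\right) 0\right)\right)^{2}}{6} - \frac{537}{-244} = - \frac{\left(\left(-4\right) 0 \left(-3 - 0\right)\right)^{2}}{6} - - \frac{537}{244} = - \frac{\left(0 \left(-3 + 0\right)\right)^{2}}{6} + \frac{537}{244} = - \frac{\left(0 \left(-3\right)\right)^{2}}{6} + \frac{537}{244} = - \frac{0^{2}}{6} + \frac{537}{244} = \left(- \frac{1}{6}\right) 0 + \frac{537}{244} = 0 + \frac{537}{244} = \frac{537}{244}$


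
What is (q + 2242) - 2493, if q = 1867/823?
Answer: -204706/823 ≈ -248.73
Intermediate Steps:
q = 1867/823 (q = 1867*(1/823) = 1867/823 ≈ 2.2685)
(q + 2242) - 2493 = (1867/823 + 2242) - 2493 = 1847033/823 - 2493 = -204706/823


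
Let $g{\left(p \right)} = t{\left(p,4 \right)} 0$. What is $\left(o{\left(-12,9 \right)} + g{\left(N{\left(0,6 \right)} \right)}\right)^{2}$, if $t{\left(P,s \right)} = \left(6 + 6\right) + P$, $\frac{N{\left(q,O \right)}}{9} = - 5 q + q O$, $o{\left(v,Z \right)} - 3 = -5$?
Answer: $4$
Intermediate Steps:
$o{\left(v,Z \right)} = -2$ ($o{\left(v,Z \right)} = 3 - 5 = -2$)
$N{\left(q,O \right)} = - 45 q + 9 O q$ ($N{\left(q,O \right)} = 9 \left(- 5 q + q O\right) = 9 \left(- 5 q + O q\right) = - 45 q + 9 O q$)
$t{\left(P,s \right)} = 12 + P$
$g{\left(p \right)} = 0$ ($g{\left(p \right)} = \left(12 + p\right) 0 = 0$)
$\left(o{\left(-12,9 \right)} + g{\left(N{\left(0,6 \right)} \right)}\right)^{2} = \left(-2 + 0\right)^{2} = \left(-2\right)^{2} = 4$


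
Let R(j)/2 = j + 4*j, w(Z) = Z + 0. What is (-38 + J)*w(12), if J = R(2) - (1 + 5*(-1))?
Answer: -168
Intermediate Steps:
w(Z) = Z
R(j) = 10*j (R(j) = 2*(j + 4*j) = 2*(5*j) = 10*j)
J = 24 (J = 10*2 - (1 + 5*(-1)) = 20 - (1 - 5) = 20 - 1*(-4) = 20 + 4 = 24)
(-38 + J)*w(12) = (-38 + 24)*12 = -14*12 = -168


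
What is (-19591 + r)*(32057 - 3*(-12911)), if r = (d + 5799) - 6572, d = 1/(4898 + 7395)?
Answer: -17721189944290/12293 ≈ -1.4416e+9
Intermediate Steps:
d = 1/12293 ≈ 8.1347e-5
r = -9502488/12293 (r = (1/12293 + 5799) - 6572 = 71287108/12293 - 6572 = -9502488/12293 ≈ -773.00)
(-19591 + r)*(32057 - 3*(-12911)) = (-19591 - 9502488/12293)*(32057 - 3*(-12911)) = -250334651*(32057 + 38733)/12293 = -250334651/12293*70790 = -17721189944290/12293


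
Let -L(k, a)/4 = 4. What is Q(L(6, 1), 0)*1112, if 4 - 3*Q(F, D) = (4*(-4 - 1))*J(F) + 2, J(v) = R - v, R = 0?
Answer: 358064/3 ≈ 1.1935e+5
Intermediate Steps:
J(v) = -v (J(v) = 0 - v = -v)
L(k, a) = -16 (L(k, a) = -4*4 = -16)
Q(F, D) = ⅔ - 20*F/3 (Q(F, D) = 4/3 - ((4*(-4 - 1))*(-F) + 2)/3 = 4/3 - ((4*(-5))*(-F) + 2)/3 = 4/3 - (-(-20)*F + 2)/3 = 4/3 - (20*F + 2)/3 = 4/3 - (2 + 20*F)/3 = 4/3 + (-⅔ - 20*F/3) = ⅔ - 20*F/3)
Q(L(6, 1), 0)*1112 = (⅔ - 20/3*(-16))*1112 = (⅔ + 320/3)*1112 = (322/3)*1112 = 358064/3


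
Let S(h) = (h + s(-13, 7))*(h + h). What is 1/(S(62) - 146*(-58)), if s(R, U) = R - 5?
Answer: 1/13924 ≈ 7.1818e-5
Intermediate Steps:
s(R, U) = -5 + R
S(h) = 2*h*(-18 + h) (S(h) = (h + (-5 - 13))*(h + h) = (h - 18)*(2*h) = (-18 + h)*(2*h) = 2*h*(-18 + h))
1/(S(62) - 146*(-58)) = 1/(2*62*(-18 + 62) - 146*(-58)) = 1/(2*62*44 + 8468) = 1/(5456 + 8468) = 1/13924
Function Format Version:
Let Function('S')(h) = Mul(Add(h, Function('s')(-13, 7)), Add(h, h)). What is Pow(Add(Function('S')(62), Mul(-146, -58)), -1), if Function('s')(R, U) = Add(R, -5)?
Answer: Rational(1, 13924) ≈ 7.1818e-5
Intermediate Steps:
Function('s')(R, U) = Add(-5, R)
Function('S')(h) = Mul(2, h, Add(-18, h)) (Function('S')(h) = Mul(Add(h, Add(-5, -13)), Add(h, h)) = Mul(Add(h, -18), Mul(2, h)) = Mul(Add(-18, h), Mul(2, h)) = Mul(2, h, Add(-18, h)))
Pow(Add(Function('S')(62), Mul(-146, -58)), -1) = Pow(Add(Mul(2, 62, Add(-18, 62)), Mul(-146, -58)), -1) = Pow(Add(Mul(2, 62, 44), 8468), -1) = Pow(Add(5456, 8468), -1) = Pow(13924, -1) = Rational(1, 13924)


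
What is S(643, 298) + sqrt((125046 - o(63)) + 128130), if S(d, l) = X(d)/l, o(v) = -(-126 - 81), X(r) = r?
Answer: 643/298 + sqrt(252969) ≈ 505.12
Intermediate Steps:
o(v) = 207 (o(v) = -1*(-207) = 207)
S(d, l) = d/l
S(643, 298) + sqrt((125046 - o(63)) + 128130) = 643/298 + sqrt((125046 - 1*207) + 128130) = 643*(1/298) + sqrt((125046 - 207) + 128130) = 643/298 + sqrt(124839 + 128130) = 643/298 + sqrt(252969)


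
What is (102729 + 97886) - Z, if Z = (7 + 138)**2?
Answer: 179590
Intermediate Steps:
Z = 21025 (Z = 145**2 = 21025)
(102729 + 97886) - Z = (102729 + 97886) - 1*21025 = 200615 - 21025 = 179590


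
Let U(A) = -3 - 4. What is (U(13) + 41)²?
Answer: 1156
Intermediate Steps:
U(A) = -7
(U(13) + 41)² = (-7 + 41)² = 34² = 1156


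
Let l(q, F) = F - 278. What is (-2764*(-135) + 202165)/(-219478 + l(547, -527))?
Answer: -575305/220283 ≈ -2.6117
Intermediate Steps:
l(q, F) = -278 + F
(-2764*(-135) + 202165)/(-219478 + l(547, -527)) = (-2764*(-135) + 202165)/(-219478 + (-278 - 527)) = (373140 + 202165)/(-219478 - 805) = 575305/(-220283) = 575305*(-1/220283) = -575305/220283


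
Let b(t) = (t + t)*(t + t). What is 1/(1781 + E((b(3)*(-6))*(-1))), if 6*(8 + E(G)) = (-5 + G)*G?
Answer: 1/9369 ≈ 0.00010673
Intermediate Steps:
b(t) = 4*t**2 (b(t) = (2*t)*(2*t) = 4*t**2)
E(G) = -8 + G*(-5 + G)/6 (E(G) = -8 + ((-5 + G)*G)/6 = -8 + (G*(-5 + G))/6 = -8 + G*(-5 + G)/6)
1/(1781 + E((b(3)*(-6))*(-1))) = 1/(1781 + (-8 - 5*(4*3**2)*(-6)*(-1)/6 + (((4*3**2)*(-6))*(-1))**2/6)) = 1/(1781 + (-8 - 5*(4*9)*(-6)*(-1)/6 + (((4*9)*(-6))*(-1))**2/6)) = 1/(1781 + (-8 - 5*36*(-6)*(-1)/6 + ((36*(-6))*(-1))**2/6)) = 1/(1781 + (-8 - (-180)*(-1) + (-216*(-1))**2/6)) = 1/(1781 + (-8 - 5/6*216 + (1/6)*216**2)) = 1/(1781 + (-8 - 180 + (1/6)*46656)) = 1/(1781 + (-8 - 180 + 7776)) = 1/(1781 + 7588) = 1/9369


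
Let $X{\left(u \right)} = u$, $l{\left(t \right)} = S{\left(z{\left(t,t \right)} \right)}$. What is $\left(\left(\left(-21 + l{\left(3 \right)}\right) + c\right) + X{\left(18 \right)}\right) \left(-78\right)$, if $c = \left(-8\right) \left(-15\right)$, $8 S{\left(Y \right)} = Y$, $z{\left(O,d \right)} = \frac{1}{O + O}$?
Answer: $- \frac{73021}{8} \approx -9127.6$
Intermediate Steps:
$z{\left(O,d \right)} = \frac{1}{2 O}$
$S{\left(Y \right)} = \frac{Y}{8}$
$l{\left(t \right)} = \frac{1}{16 t}$ ($l{\left(t \right)} = \frac{\frac{1}{2} \frac{1}{t}}{8} = \frac{1}{16 t}$)
$c = 120$
$\left(\left(\left(-21 + l{\left(3 \right)}\right) + c\right) + X{\left(18 \right)}\right) \left(-78\right) = \left(\left(\left(-21 + \frac{1}{16 \cdot 3}\right) + 120\right) + 18\right) \left(-78\right) = \left(\left(\left(-21 + \frac{1}{16} \cdot \frac{1}{3}\right) + 120\right) + 18\right) \left(-78\right) = \left(\left(\left(-21 + \frac{1}{48}\right) + 120\right) + 18\right) \left(-78\right) = \left(\left(- \frac{1007}{48} + 120\right) + 18\right) \left(-78\right) = \left(\frac{4753}{48} + 18\right) \left(-78\right) = \frac{5617}{48} \left(-78\right) = - \frac{73021}{8}$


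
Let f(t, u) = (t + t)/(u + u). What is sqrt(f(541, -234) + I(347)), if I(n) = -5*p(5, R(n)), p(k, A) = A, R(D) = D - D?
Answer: I*sqrt(14066)/78 ≈ 1.5205*I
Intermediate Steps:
R(D) = 0
f(t, u) = t/u (f(t, u) = (2*t)/((2*u)) = (2*t)*(1/(2*u)) = t/u)
I(n) = 0 (I(n) = -5*0 = 0)
sqrt(f(541, -234) + I(347)) = sqrt(541/(-234) + 0) = sqrt(541*(-1/234) + 0) = sqrt(-541/234 + 0) = sqrt(-541/234) = I*sqrt(14066)/78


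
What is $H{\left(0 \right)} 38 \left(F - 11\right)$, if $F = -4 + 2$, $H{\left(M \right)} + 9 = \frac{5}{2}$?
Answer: $3211$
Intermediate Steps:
$H{\left(M \right)} = - \frac{13}{2}$ ($H{\left(M \right)} = -9 + \frac{5}{2} = - \frac{13}{2}$)
$F = -2$
$H{\left(0 \right)} 38 \left(F - 11\right) = \left(- \frac{13}{2}\right) 38 \left(-2 - 11\right) = - 247 \left(-2 - 11\right) = \left(-247\right) \left(-13\right) = 3211$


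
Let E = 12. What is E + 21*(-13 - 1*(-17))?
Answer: 96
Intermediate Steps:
E + 21*(-13 - 1*(-17)) = 12 + 21*(-13 - 1*(-17)) = 12 + 21*(-13 + 17) = 12 + 21*4 = 12 + 84 = 96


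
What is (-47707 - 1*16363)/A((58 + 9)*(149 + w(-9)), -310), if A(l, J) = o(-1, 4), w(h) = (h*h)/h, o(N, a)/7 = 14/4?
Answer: -128140/49 ≈ -2615.1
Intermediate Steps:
o(N, a) = 49/2 (o(N, a) = 7*(14/4) = 7*(14*(¼)) = 7*(7/2) = 49/2)
w(h) = h (w(h) = h²/h = h)
A(l, J) = 49/2
(-47707 - 1*16363)/A((58 + 9)*(149 + w(-9)), -310) = (-47707 - 1*16363)/(49/2) = (-47707 - 16363)*(2/49) = -64070*2/49 = -128140/49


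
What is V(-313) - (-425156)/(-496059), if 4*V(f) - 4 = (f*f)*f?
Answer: -15211300221911/1984236 ≈ -7.6661e+6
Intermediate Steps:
V(f) = 1 + f³/4 (V(f) = 1 + ((f*f)*f)/4 = 1 + (f²*f)/4 = 1 + f³/4)
V(-313) - (-425156)/(-496059) = (1 + (¼)*(-313)³) - (-425156)/(-496059) = (1 + (¼)*(-30664297)) - (-425156)*(-1)/496059 = (1 - 30664297/4) - 1*425156/496059 = -30664293/4 - 425156/496059 = -15211300221911/1984236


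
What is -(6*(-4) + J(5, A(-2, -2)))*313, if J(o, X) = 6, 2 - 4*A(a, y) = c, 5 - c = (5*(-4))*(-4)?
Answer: 5634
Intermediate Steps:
c = -75 (c = 5 - 5*(-4)*(-4) = 5 - (-20)*(-4) = 5 - 1*80 = 5 - 80 = -75)
A(a, y) = 77/4 (A(a, y) = 1/2 - 1/4*(-75) = 1/2 + 75/4 = 77/4)
-(6*(-4) + J(5, A(-2, -2)))*313 = -(6*(-4) + 6)*313 = -(-24 + 6)*313 = -1*(-18)*313 = 18*313 = 5634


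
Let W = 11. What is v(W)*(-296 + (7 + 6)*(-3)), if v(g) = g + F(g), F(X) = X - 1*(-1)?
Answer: -7705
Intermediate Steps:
F(X) = 1 + X (F(X) = X + 1 = 1 + X)
v(g) = 1 + 2*g (v(g) = g + (1 + g) = 1 + 2*g)
v(W)*(-296 + (7 + 6)*(-3)) = (1 + 2*11)*(-296 + (7 + 6)*(-3)) = (1 + 22)*(-296 + 13*(-3)) = 23*(-296 - 39) = 23*(-335) = -7705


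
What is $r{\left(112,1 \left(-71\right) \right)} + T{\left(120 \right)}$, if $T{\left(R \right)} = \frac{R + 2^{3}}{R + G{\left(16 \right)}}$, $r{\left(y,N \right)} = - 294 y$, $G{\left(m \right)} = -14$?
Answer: $- \frac{1745120}{53} \approx -32927.0$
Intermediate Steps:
$T{\left(R \right)} = \frac{8 + R}{-14 + R}$ ($T{\left(R \right)} = \frac{R + 2^{3}}{R - 14} = \frac{R + 8}{-14 + R} = \frac{8 + R}{-14 + R}$)
$r{\left(112,1 \left(-71\right) \right)} + T{\left(120 \right)} = \left(-294\right) 112 + \frac{8 + 120}{-14 + 120} = -32928 + \frac{1}{106} \cdot 128 = -32928 + \frac{64}{53} = - \frac{1745120}{53}$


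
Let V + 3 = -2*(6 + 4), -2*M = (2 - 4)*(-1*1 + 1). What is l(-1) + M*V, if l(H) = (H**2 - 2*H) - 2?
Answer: 1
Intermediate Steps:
l(H) = -2 + H**2 - 2*H
M = 0 (M = -(2 - 4)*(-1*1 + 1)/2 = -(-1)*(-1 + 1) = -(-1)*0 = -1/2*0 = 0)
V = -23 (V = -3 - 2*(6 + 4) = -3 - 2*10 = -3 - 20 = -23)
l(-1) + M*V = (-2 + (-1)**2 - 2*(-1)) + 0*(-23) = (-2 + 1 + 2) + 0 = 1 + 0 = 1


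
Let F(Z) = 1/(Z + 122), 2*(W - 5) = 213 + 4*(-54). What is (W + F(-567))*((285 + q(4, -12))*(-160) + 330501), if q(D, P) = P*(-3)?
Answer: 868965933/890 ≈ 9.7637e+5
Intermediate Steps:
q(D, P) = -3*P
W = 7/2 (W = 5 + (213 + 4*(-54))/2 = 5 + (213 - 216)/2 = 5 + (1/2)*(-3) = 5 - 3/2 = 7/2 ≈ 3.5000)
F(Z) = 1/(122 + Z)
(W + F(-567))*((285 + q(4, -12))*(-160) + 330501) = (7/2 + 1/(122 - 567))*((285 - 3*(-12))*(-160) + 330501) = (7/2 + 1/(-445))*((285 + 36)*(-160) + 330501) = (7/2 - 1/445)*(321*(-160) + 330501) = 3113*(-51360 + 330501)/890 = (3113/890)*279141 = 868965933/890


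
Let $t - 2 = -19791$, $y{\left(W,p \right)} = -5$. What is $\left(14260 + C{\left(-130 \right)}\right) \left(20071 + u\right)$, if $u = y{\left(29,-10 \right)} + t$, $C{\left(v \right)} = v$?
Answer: $3914010$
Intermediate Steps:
$t = -19789$ ($t = 2 - 19791 = -19789$)
$u = -19794$ ($u = -5 - 19789 = -19794$)
$\left(14260 + C{\left(-130 \right)}\right) \left(20071 + u\right) = \left(14260 - 130\right) \left(20071 - 19794\right) = 14130 \cdot 277 = 3914010$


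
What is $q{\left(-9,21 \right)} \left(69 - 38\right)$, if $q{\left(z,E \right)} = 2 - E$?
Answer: $-589$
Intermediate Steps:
$q{\left(-9,21 \right)} \left(69 - 38\right) = \left(2 - 21\right) \left(69 - 38\right) = \left(2 - 21\right) 31 = \left(-19\right) 31 = -589$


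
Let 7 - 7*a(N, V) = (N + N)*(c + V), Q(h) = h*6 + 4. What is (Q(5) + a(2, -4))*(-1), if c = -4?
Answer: -277/7 ≈ -39.571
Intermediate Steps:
Q(h) = 4 + 6*h (Q(h) = 6*h + 4 = 4 + 6*h)
a(N, V) = 1 - 2*N*(-4 + V)/7 (a(N, V) = 1 - (N + N)*(-4 + V)/7 = 1 - 2*N*(-4 + V)/7)
(Q(5) + a(2, -4))*(-1) = ((4 + 6*5) + (1 + (8/7)*2 - 2/7*2*(-4)))*(-1) = ((4 + 30) + (1 + 16/7 + 16/7))*(-1) = (34 + 39/7)*(-1) = (277/7)*(-1) = -277/7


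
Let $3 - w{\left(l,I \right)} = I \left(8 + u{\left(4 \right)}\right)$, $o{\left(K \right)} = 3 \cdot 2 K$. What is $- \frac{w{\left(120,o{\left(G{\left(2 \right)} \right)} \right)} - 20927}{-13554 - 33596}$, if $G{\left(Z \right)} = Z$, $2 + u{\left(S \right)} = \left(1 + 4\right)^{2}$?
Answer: $- \frac{10648}{23575} \approx -0.45166$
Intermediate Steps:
$u{\left(S \right)} = 23$ ($u{\left(S \right)} = -2 + \left(1 + 4\right)^{2} = -2 + 5^{2} = -2 + 25 = 23$)
$o{\left(K \right)} = 6 K$
$w{\left(l,I \right)} = 3 - 31 I$ ($w{\left(l,I \right)} = 3 - I \left(8 + 23\right) = 3 - I 31 = 3 - 31 I$)
$- \frac{w{\left(120,o{\left(G{\left(2 \right)} \right)} \right)} - 20927}{-13554 - 33596} = - \frac{\left(3 - 31 \cdot 6 \cdot 2\right) - 20927}{-13554 - 33596} = - \frac{\left(3 - 372\right) - 20927}{-47150} = - \frac{\left(\left(3 - 372\right) - 20927\right) \left(-1\right)}{47150} = - \frac{\left(-369 - 20927\right) \left(-1\right)}{47150} = - \frac{\left(-21296\right) \left(-1\right)}{47150} = \left(-1\right) \frac{10648}{23575} = - \frac{10648}{23575}$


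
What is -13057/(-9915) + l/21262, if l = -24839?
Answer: 31339249/210812730 ≈ 0.14866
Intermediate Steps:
-13057/(-9915) + l/21262 = -13057/(-9915) - 24839/21262 = -13057*(-1/9915) - 24839*1/21262 = 13057/9915 - 24839/21262 = 31339249/210812730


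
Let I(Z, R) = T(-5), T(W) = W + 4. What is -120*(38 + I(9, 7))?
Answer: -4440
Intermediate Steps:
T(W) = 4 + W
I(Z, R) = -1 (I(Z, R) = 4 - 5 = -1)
-120*(38 + I(9, 7)) = -120*(38 - 1) = -120*37 = -4440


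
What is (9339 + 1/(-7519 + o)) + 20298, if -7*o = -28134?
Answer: 726076856/24499 ≈ 29637.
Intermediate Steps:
o = 28134/7 (o = -⅐*(-28134) = 28134/7 ≈ 4019.1)
(9339 + 1/(-7519 + o)) + 20298 = (9339 + 1/(-7519 + 28134/7)) + 20298 = (9339 + 1/(-24499/7)) + 20298 = (9339 - 7/24499) + 20298 = 228796154/24499 + 20298 = 726076856/24499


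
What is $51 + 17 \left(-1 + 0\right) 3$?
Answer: $0$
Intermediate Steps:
$51 + 17 \left(-1 + 0\right) 3 = 51 + 17 \left(\left(-1\right) 3\right) = 51 + 17 \left(-3\right) = 51 - 51 = 0$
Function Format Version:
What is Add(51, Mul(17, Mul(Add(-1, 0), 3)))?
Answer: 0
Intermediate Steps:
Add(51, Mul(17, Mul(Add(-1, 0), 3))) = Add(51, Mul(17, Mul(-1, 3))) = Add(51, Mul(17, -3)) = Add(51, -51) = 0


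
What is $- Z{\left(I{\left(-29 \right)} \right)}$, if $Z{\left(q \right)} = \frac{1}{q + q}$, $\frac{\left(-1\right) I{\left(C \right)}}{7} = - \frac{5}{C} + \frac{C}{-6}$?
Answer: $\frac{87}{6097} \approx 0.014269$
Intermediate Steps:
$I{\left(C \right)} = \frac{35}{C} + \frac{7 C}{6}$ ($I{\left(C \right)} = - 7 \left(- \frac{5}{C} + \frac{C}{-6}\right) = - 7 \left(- \frac{5}{C} + C \left(- \frac{1}{6}\right)\right) = - 7 \left(- \frac{5}{C} - \frac{C}{6}\right) = \frac{35}{C} + \frac{7 C}{6}$)
$Z{\left(q \right)} = \frac{1}{2 q}$
$- Z{\left(I{\left(-29 \right)} \right)} = - \frac{1}{2 \left(\frac{35}{-29} + \frac{7}{6} \left(-29\right)\right)} = - \frac{1}{2 \left(35 \left(- \frac{1}{29}\right) - \frac{203}{6}\right)} = - \frac{1}{2 \left(- \frac{35}{29} - \frac{203}{6}\right)} = - \frac{1}{2 \left(- \frac{6097}{174}\right)} = - \frac{-174}{2 \cdot 6097} = \left(-1\right) \left(- \frac{87}{6097}\right) = \frac{87}{6097}$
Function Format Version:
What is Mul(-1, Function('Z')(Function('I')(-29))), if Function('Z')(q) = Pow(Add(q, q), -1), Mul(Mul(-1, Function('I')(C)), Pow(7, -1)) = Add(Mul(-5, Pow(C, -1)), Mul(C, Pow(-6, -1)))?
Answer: Rational(87, 6097) ≈ 0.014269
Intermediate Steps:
Function('I')(C) = Add(Mul(35, Pow(C, -1)), Mul(Rational(7, 6), C)) (Function('I')(C) = Mul(-7, Add(Mul(-5, Pow(C, -1)), Mul(C, Pow(-6, -1)))) = Mul(-7, Add(Mul(-5, Pow(C, -1)), Mul(C, Rational(-1, 6)))) = Mul(-7, Add(Mul(-5, Pow(C, -1)), Mul(Rational(-1, 6), C))) = Add(Mul(35, Pow(C, -1)), Mul(Rational(7, 6), C)))
Function('Z')(q) = Mul(Rational(1, 2), Pow(q, -1)) (Function('Z')(q) = Pow(Mul(2, q), -1) = Mul(Rational(1, 2), Pow(q, -1)))
Mul(-1, Function('Z')(Function('I')(-29))) = Mul(-1, Mul(Rational(1, 2), Pow(Add(Mul(35, Pow(-29, -1)), Mul(Rational(7, 6), -29)), -1))) = Mul(-1, Mul(Rational(1, 2), Pow(Add(Mul(35, Rational(-1, 29)), Rational(-203, 6)), -1))) = Mul(-1, Mul(Rational(1, 2), Pow(Add(Rational(-35, 29), Rational(-203, 6)), -1))) = Mul(-1, Mul(Rational(1, 2), Pow(Rational(-6097, 174), -1))) = Mul(-1, Mul(Rational(1, 2), Rational(-174, 6097))) = Mul(-1, Rational(-87, 6097)) = Rational(87, 6097)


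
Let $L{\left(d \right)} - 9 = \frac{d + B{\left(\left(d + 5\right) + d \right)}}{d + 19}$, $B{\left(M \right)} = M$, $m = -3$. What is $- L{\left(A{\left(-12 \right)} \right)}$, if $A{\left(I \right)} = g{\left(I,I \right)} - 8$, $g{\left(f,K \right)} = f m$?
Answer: $- \frac{512}{47} \approx -10.894$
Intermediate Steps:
$g{\left(f,K \right)} = - 3 f$ ($g{\left(f,K \right)} = f \left(-3\right) = - 3 f$)
$A{\left(I \right)} = -8 - 3 I$ ($A{\left(I \right)} = - 3 I - 8 = -8 - 3 I$)
$L{\left(d \right)} = 9 + \frac{5 + 3 d}{19 + d}$ ($L{\left(d \right)} = 9 + \frac{d + \left(\left(d + 5\right) + d\right)}{d + 19} = 9 + \frac{d + \left(\left(5 + d\right) + d\right)}{19 + d} = 9 + \frac{d + \left(5 + 2 d\right)}{19 + d} = 9 + \frac{5 + 3 d}{19 + d}$)
$- L{\left(A{\left(-12 \right)} \right)} = - \frac{4 \left(44 + 3 \left(-8 - -36\right)\right)}{19 - -28} = - \frac{4 \left(44 + 3 \left(-8 + 36\right)\right)}{19 + \left(-8 + 36\right)} = - \frac{4 \left(44 + 3 \cdot 28\right)}{19 + 28} = - \frac{4 \left(44 + 84\right)}{47} = - \frac{4 \cdot 128}{47} = \left(-1\right) \frac{512}{47} = - \frac{512}{47}$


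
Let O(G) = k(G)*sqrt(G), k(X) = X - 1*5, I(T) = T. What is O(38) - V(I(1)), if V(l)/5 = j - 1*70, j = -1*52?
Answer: 610 + 33*sqrt(38) ≈ 813.43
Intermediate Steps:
j = -52
V(l) = -610 (V(l) = 5*(-52 - 1*70) = 5*(-52 - 70) = 5*(-122) = -610)
k(X) = -5 + X (k(X) = X - 5 = -5 + X)
O(G) = sqrt(G)*(-5 + G) (O(G) = (-5 + G)*sqrt(G) = sqrt(G)*(-5 + G))
O(38) - V(I(1)) = sqrt(38)*(-5 + 38) - 1*(-610) = sqrt(38)*33 + 610 = 33*sqrt(38) + 610 = 610 + 33*sqrt(38)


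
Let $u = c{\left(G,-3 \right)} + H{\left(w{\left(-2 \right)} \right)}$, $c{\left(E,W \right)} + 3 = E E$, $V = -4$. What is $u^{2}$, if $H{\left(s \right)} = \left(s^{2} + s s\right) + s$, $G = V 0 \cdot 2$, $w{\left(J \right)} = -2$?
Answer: $9$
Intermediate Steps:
$G = 0$ ($G = \left(-4\right) 0 \cdot 2 = 0 \cdot 2 = 0$)
$c{\left(E,W \right)} = -3 + E^{2}$ ($c{\left(E,W \right)} = -3 + E E = -3 + E^{2}$)
$H{\left(s \right)} = s + 2 s^{2}$ ($H{\left(s \right)} = \left(s^{2} + s^{2}\right) + s = 2 s^{2} + s = s + 2 s^{2}$)
$u = 3$ ($u = \left(-3 + 0^{2}\right) - 2 \left(1 + 2 \left(-2\right)\right) = \left(-3 + 0\right) - 2 \left(1 - 4\right) = -3 - -6 = -3 + 6 = 3$)
$u^{2} = 3^{2} = 9$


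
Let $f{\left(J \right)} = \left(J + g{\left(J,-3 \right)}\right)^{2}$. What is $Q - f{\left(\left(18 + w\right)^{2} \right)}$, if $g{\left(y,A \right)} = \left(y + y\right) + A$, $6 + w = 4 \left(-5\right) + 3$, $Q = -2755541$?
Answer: $-2760725$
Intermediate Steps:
$w = -23$ ($w = -6 + \left(4 \left(-5\right) + 3\right) = -6 + \left(-20 + 3\right) = -6 - 17 = -23$)
$g{\left(y,A \right)} = A + 2 y$ ($g{\left(y,A \right)} = 2 y + A = A + 2 y$)
$f{\left(J \right)} = \left(-3 + 3 J\right)^{2}$ ($f{\left(J \right)} = \left(J + \left(-3 + 2 J\right)\right)^{2} = \left(-3 + 3 J\right)^{2}$)
$Q - f{\left(\left(18 + w\right)^{2} \right)} = -2755541 - 9 \left(-1 + \left(18 - 23\right)^{2}\right)^{2} = -2755541 - 9 \left(-1 + \left(-5\right)^{2}\right)^{2} = -2755541 - 9 \left(-1 + 25\right)^{2} = -2755541 - 9 \cdot 24^{2} = -2755541 - 9 \cdot 576 = -2755541 - 5184 = -2760725$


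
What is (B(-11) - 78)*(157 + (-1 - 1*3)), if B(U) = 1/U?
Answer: -131427/11 ≈ -11948.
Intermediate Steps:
(B(-11) - 78)*(157 + (-1 - 1*3)) = (1/(-11) - 78)*(157 + (-1 - 1*3)) = (-1/11 - 78)*(157 + (-1 - 3)) = -859*(157 - 4)/11 = -859/11*153 = -131427/11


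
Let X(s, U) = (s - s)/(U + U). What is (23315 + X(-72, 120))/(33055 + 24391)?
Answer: 23315/57446 ≈ 0.40586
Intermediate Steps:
X(s, U) = 0 (X(s, U) = 0/((2*U)) = 0*(1/(2*U)) = 0)
(23315 + X(-72, 120))/(33055 + 24391) = (23315 + 0)/(33055 + 24391) = 23315/57446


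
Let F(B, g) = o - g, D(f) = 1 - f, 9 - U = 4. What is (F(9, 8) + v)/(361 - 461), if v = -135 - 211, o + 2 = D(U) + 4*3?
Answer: 87/25 ≈ 3.4800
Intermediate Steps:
U = 5 (U = 9 - 1*4 = 9 - 4 = 5)
o = 6 (o = -2 + ((1 - 1*5) + 4*3) = -2 + ((1 - 5) + 12) = -2 + (-4 + 12) = -2 + 8 = 6)
F(B, g) = 6 - g
v = -346
(F(9, 8) + v)/(361 - 461) = ((6 - 1*8) - 346)/(361 - 461) = ((6 - 8) - 346)/(-100) = (-2 - 346)*(-1/100) = -348*(-1/100) = 87/25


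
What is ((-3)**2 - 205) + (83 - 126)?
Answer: -239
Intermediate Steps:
((-3)**2 - 205) + (83 - 126) = (9 - 205) - 43 = -196 - 43 = -239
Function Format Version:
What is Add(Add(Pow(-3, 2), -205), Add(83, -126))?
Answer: -239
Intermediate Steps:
Add(Add(Pow(-3, 2), -205), Add(83, -126)) = Add(Add(9, -205), -43) = Add(-196, -43) = -239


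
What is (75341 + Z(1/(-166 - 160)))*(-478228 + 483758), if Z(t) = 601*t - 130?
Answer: 67792781525/163 ≈ 4.1591e+8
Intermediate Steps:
Z(t) = -130 + 601*t
(75341 + Z(1/(-166 - 160)))*(-478228 + 483758) = (75341 + (-130 + 601/(-166 - 160)))*(-478228 + 483758) = (75341 + (-130 + 601/(-326)))*5530 = (75341 + (-130 + 601*(-1/326)))*5530 = (75341 + (-130 - 601/326))*5530 = (75341 - 42981/326)*5530 = (24518185/326)*5530 = 67792781525/163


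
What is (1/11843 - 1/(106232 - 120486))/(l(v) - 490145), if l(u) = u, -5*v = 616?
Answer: -130485/413811173273602 ≈ -3.1533e-10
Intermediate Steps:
v = -616/5 (v = -⅕*616 = -616/5 ≈ -123.20)
(1/11843 - 1/(106232 - 120486))/(l(v) - 490145) = (1/11843 - 1/(106232 - 120486))/(-616/5 - 490145) = (1/11843 - 1/(-14254))/(-2451341/5) = (1/11843 - 1*(-1/14254))*(-5/2451341) = (1/11843 + 1/14254)*(-5/2451341) = (26097/168810122)*(-5/2451341) = -130485/413811173273602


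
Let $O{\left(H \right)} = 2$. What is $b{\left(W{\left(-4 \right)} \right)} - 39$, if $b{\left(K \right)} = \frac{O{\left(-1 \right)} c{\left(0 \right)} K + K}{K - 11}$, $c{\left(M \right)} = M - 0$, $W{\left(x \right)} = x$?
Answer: $- \frac{581}{15} \approx -38.733$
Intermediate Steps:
$c{\left(M \right)} = M$ ($c{\left(M \right)} = M + 0 = M$)
$b{\left(K \right)} = \frac{K}{-11 + K}$ ($b{\left(K \right)} = \frac{2 \cdot 0 K + K}{K - 11} = \frac{0 K + K}{-11 + K} = \frac{0 + K}{-11 + K} = \frac{K}{-11 + K}$)
$b{\left(W{\left(-4 \right)} \right)} - 39 = - \frac{4}{-11 - 4} - 39 = - \frac{4}{-15} - 39 = \left(-4\right) \left(- \frac{1}{15}\right) - 39 = \frac{4}{15} - 39 = - \frac{581}{15}$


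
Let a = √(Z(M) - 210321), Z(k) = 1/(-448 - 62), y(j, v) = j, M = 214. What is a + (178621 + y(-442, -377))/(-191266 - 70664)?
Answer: -59393/87310 + I*√54704492610/510 ≈ -0.68025 + 458.61*I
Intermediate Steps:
Z(k) = -1/510 (Z(k) = 1/(-510) = -1/510)
a = I*√54704492610/510 (a = √(-1/510 - 210321) = √(-107263711/510) = I*√54704492610/510 ≈ 458.61*I)
a + (178621 + y(-442, -377))/(-191266 - 70664) = I*√54704492610/510 + (178621 - 442)/(-191266 - 70664) = I*√54704492610/510 + 178179/(-261930) = I*√54704492610/510 + 178179*(-1/261930) = I*√54704492610/510 - 59393/87310 = -59393/87310 + I*√54704492610/510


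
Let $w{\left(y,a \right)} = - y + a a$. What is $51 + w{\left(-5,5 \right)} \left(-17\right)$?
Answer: $-459$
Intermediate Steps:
$w{\left(y,a \right)} = a^{2} - y$ ($w{\left(y,a \right)} = - y + a^{2} = a^{2} - y$)
$51 + w{\left(-5,5 \right)} \left(-17\right) = 51 + \left(5^{2} - -5\right) \left(-17\right) = 51 + \left(25 + 5\right) \left(-17\right) = 51 + 30 \left(-17\right) = 51 - 510 = -459$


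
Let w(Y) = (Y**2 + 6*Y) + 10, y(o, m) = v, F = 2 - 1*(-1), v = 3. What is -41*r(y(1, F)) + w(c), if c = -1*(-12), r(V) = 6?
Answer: -20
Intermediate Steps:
F = 3 (F = 2 + 1 = 3)
y(o, m) = 3
c = 12
w(Y) = 10 + Y**2 + 6*Y
-41*r(y(1, F)) + w(c) = -41*6 + (10 + 12**2 + 6*12) = -246 + (10 + 144 + 72) = -246 + 226 = -20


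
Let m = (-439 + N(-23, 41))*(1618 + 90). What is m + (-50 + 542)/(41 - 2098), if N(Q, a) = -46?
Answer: -1703978152/2057 ≈ -8.2838e+5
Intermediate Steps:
m = -828380 (m = (-439 - 46)*(1618 + 90) = -485*1708 = -828380)
m + (-50 + 542)/(41 - 2098) = -828380 + (-50 + 542)/(41 - 2098) = -828380 + 492/(-2057) = -828380 + 492*(-1/2057) = -828380 - 492/2057 = -1703978152/2057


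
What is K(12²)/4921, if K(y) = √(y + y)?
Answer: 12*√2/4921 ≈ 0.0034486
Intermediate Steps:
K(y) = √2*√y (K(y) = √(2*y) = √2*√y)
K(12²)/4921 = (√2*√(12²))/4921 = (√2*√144)*(1/4921) = (√2*12)*(1/4921) = (12*√2)*(1/4921) = 12*√2/4921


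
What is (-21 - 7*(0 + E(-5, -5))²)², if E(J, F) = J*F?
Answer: 19324816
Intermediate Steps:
E(J, F) = F*J
(-21 - 7*(0 + E(-5, -5))²)² = (-21 - 7*(0 - 5*(-5))²)² = (-21 - 7*(0 + 25)²)² = (-21 - 7*25²)² = (-21 - 7*625)² = (-21 - 4375)² = (-4396)² = 19324816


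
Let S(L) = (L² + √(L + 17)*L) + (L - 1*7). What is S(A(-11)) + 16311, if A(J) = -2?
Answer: 16306 - 2*√15 ≈ 16298.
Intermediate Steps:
S(L) = -7 + L + L² + L*√(17 + L) (S(L) = (L² + √(17 + L)*L) + (L - 7) = (L² + L*√(17 + L)) + (-7 + L) = -7 + L + L² + L*√(17 + L))
S(A(-11)) + 16311 = (-7 - 2 + (-2)² - 2*√(17 - 2)) + 16311 = (-7 - 2 + 4 - 2*√15) + 16311 = (-5 - 2*√15) + 16311 = 16306 - 2*√15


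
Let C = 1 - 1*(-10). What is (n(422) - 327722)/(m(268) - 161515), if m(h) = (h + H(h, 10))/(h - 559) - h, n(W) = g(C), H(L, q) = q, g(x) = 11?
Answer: 95363901/47079131 ≈ 2.0256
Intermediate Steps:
C = 11 (C = 1 + 10 = 11)
n(W) = 11
m(h) = -h + (10 + h)/(-559 + h) (m(h) = (h + 10)/(h - 559) - h = (10 + h)/(-559 + h) - h = -h + (10 + h)/(-559 + h))
(n(422) - 327722)/(m(268) - 161515) = (11 - 327722)/((10 - 1*268² + 560*268)/(-559 + 268) - 161515) = -327711/((10 - 1*71824 + 150080)/(-291) - 161515) = -327711/(-(10 - 71824 + 150080)/291 - 161515) = -327711/(-1/291*78266 - 161515) = -327711/(-78266/291 - 161515) = -327711/(-47079131/291) = -327711*(-291/47079131) = 95363901/47079131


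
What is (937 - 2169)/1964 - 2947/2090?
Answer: -2090697/1026190 ≈ -2.0373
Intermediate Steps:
(937 - 2169)/1964 - 2947/2090 = -1232*1/1964 - 2947*1/2090 = -308/491 - 2947/2090 = -2090697/1026190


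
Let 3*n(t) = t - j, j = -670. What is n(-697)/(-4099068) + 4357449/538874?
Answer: 992304700411/122715620524 ≈ 8.0862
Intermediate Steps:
n(t) = 670/3 + t/3 (n(t) = (t - 1*(-670))/3 = (t + 670)/3 = (670 + t)/3 = 670/3 + t/3)
n(-697)/(-4099068) + 4357449/538874 = (670/3 + (⅓)*(-697))/(-4099068) + 4357449/538874 = (670/3 - 697/3)*(-1/4099068) + 4357449*(1/538874) = -9*(-1/4099068) + 4357449/538874 = 1/455452 + 4357449/538874 = 992304700411/122715620524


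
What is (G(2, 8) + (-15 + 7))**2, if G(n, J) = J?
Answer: 0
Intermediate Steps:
(G(2, 8) + (-15 + 7))**2 = (8 + (-15 + 7))**2 = (8 - 8)**2 = 0**2 = 0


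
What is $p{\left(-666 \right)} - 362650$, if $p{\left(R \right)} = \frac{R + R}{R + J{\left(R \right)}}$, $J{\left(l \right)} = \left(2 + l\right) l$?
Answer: $- \frac{240436952}{663} \approx -3.6265 \cdot 10^{5}$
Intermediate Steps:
$J{\left(l \right)} = l \left(2 + l\right)$
$p{\left(R \right)} = \frac{2 R}{R + R \left(2 + R\right)}$ ($p{\left(R \right)} = \frac{R + R}{R + R \left(2 + R\right)} = \frac{2 R}{R + R \left(2 + R\right)}$)
$p{\left(-666 \right)} - 362650 = \frac{2}{3 - 666} - 362650 = \frac{2}{-663} - 362650 = 2 \left(- \frac{1}{663}\right) - 362650 = - \frac{2}{663} - 362650 = - \frac{240436952}{663}$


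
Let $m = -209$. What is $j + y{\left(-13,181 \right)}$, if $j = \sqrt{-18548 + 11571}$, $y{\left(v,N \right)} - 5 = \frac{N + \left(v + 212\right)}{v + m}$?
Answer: $\frac{365}{111} + i \sqrt{6977} \approx 3.2883 + 83.528 i$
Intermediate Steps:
$y{\left(v,N \right)} = 5 + \frac{212 + N + v}{-209 + v}$ ($y{\left(v,N \right)} = 5 + \frac{N + \left(v + 212\right)}{v - 209} = 5 + \frac{N + \left(212 + v\right)}{-209 + v} = 5 + \frac{212 + N + v}{-209 + v}$)
$j = i \sqrt{6977}$ ($j = \sqrt{-6977} = i \sqrt{6977} \approx 83.528 i$)
$j + y{\left(-13,181 \right)} = i \sqrt{6977} + \frac{-833 + 181 + 6 \left(-13\right)}{-209 - 13} = i \sqrt{6977} + \frac{-833 + 181 - 78}{-222} = i \sqrt{6977} - - \frac{365}{111} = i \sqrt{6977} + \frac{365}{111} = \frac{365}{111} + i \sqrt{6977}$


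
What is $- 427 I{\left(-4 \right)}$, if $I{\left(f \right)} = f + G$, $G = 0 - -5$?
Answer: $-427$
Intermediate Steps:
$G = 5$ ($G = 0 + 5 = 5$)
$I{\left(f \right)} = 5 + f$ ($I{\left(f \right)} = f + 5 = 5 + f$)
$- 427 I{\left(-4 \right)} = - 427 \left(5 - 4\right) = \left(-427\right) 1 = -427$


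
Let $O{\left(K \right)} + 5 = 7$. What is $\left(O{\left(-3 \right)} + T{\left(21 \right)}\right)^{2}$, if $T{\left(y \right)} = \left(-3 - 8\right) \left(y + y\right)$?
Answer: $211600$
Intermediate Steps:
$O{\left(K \right)} = 2$ ($O{\left(K \right)} = -5 + 7 = 2$)
$T{\left(y \right)} = - 22 y$ ($T{\left(y \right)} = - 11 \cdot 2 y = - 22 y$)
$\left(O{\left(-3 \right)} + T{\left(21 \right)}\right)^{2} = \left(2 - 462\right)^{2} = \left(-460\right)^{2} = 211600$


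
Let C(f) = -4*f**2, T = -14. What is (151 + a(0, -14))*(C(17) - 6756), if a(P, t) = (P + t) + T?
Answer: -973176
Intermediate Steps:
a(P, t) = -14 + P + t (a(P, t) = (P + t) - 14 = -14 + P + t)
(151 + a(0, -14))*(C(17) - 6756) = (151 + (-14 + 0 - 14))*(-4*17**2 - 6756) = (151 - 28)*(-4*289 - 6756) = 123*(-1156 - 6756) = 123*(-7912) = -973176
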